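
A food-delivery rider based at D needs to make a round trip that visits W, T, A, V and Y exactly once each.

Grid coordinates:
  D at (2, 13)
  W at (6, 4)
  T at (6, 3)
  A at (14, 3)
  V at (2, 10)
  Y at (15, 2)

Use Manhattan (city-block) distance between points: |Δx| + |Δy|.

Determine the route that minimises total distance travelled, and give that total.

With 5 stops there are 5!/2 = 60 distinct round trips (a route and its reverse cost the same).
D → W → T → A → V → Y → D: 13+1+8+19+21+24 = 86
D → W → T → A → Y → V → D: 13+1+8+2+21+3 = 48
D → W → T → V → A → Y → D: 13+1+11+19+2+24 = 70
D → W → T → V → Y → A → D: 13+1+11+21+2+22 = 70
D → W → T → Y → A → V → D: 13+1+10+2+19+3 = 48
D → W → T → Y → V → A → D: 13+1+10+21+19+22 = 86
D → W → A → T → V → Y → D: 13+9+8+11+21+24 = 86
D → W → A → T → Y → V → D: 13+9+8+10+21+3 = 64
D → W → A → V → T → Y → D: 13+9+19+11+10+24 = 86
D → W → A → V → Y → T → D: 13+9+19+21+10+14 = 86
D → W → A → Y → T → V → D: 13+9+2+10+11+3 = 48
D → W → A → Y → V → T → D: 13+9+2+21+11+14 = 70
D → W → V → T → A → Y → D: 13+10+11+8+2+24 = 68
D → W → V → T → Y → A → D: 13+10+11+10+2+22 = 68
… (46 more)
The minimum is 48.
One optimal route: D → W → T → A → Y → V → D (or its reverse).

Shortest round trip = 48.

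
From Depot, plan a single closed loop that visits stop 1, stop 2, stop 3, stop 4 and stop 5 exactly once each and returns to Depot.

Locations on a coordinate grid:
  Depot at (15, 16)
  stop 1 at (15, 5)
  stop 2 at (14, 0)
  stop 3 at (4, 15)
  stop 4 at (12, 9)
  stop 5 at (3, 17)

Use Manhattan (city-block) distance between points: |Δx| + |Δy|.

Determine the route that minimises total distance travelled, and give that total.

58 — the shortest possible round trip.

There are 60 distinct closed tours to check (reversals are equivalent).
Depot→stop 1→stop 2→stop 3→stop 4→stop 5→Depot: 11+6+25+14+17+13 = 86
Depot→stop 1→stop 2→stop 3→stop 5→stop 4→Depot: 11+6+25+3+17+10 = 72
Depot→stop 1→stop 2→stop 4→stop 3→stop 5→Depot: 11+6+11+14+3+13 = 58
Depot→stop 1→stop 2→stop 4→stop 5→stop 3→Depot: 11+6+11+17+3+12 = 60
Depot→stop 1→stop 2→stop 5→stop 3→stop 4→Depot: 11+6+28+3+14+10 = 72
Depot→stop 1→stop 2→stop 5→stop 4→stop 3→Depot: 11+6+28+17+14+12 = 88
Depot→stop 1→stop 3→stop 2→stop 4→stop 5→Depot: 11+21+25+11+17+13 = 98
Depot→stop 1→stop 3→stop 2→stop 5→stop 4→Depot: 11+21+25+28+17+10 = 112
Depot→stop 1→stop 3→stop 4→stop 2→stop 5→Depot: 11+21+14+11+28+13 = 98
Depot→stop 1→stop 3→stop 4→stop 5→stop 2→Depot: 11+21+14+17+28+17 = 108
Depot→stop 1→stop 3→stop 5→stop 2→stop 4→Depot: 11+21+3+28+11+10 = 84
Depot→stop 1→stop 3→stop 5→stop 4→stop 2→Depot: 11+21+3+17+11+17 = 80
Depot→stop 1→stop 4→stop 2→stop 3→stop 5→Depot: 11+7+11+25+3+13 = 70
Depot→stop 1→stop 4→stop 2→stop 5→stop 3→Depot: 11+7+11+28+3+12 = 72
… (46 more)
The minimum is 58.
One optimal route: Depot → stop 1 → stop 2 → stop 4 → stop 3 → stop 5 → Depot (or its reverse).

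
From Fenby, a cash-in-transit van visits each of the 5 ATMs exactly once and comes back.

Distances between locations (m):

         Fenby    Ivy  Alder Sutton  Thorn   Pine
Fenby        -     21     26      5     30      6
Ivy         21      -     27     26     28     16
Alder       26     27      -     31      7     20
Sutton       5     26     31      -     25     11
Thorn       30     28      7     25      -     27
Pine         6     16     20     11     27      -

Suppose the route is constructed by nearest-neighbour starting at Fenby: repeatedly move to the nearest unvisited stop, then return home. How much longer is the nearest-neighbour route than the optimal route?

Fenby: Sutton=5, Pine=6, Ivy=21, Alder=26, Thorn=30 ⇒ Sutton
Sutton: Pine=11, Thorn=25, Ivy=26, Alder=31 ⇒ Pine
Pine: Ivy=16, Alder=20, Thorn=27 ⇒ Ivy
Ivy: Alder=27, Thorn=28 ⇒ Alder
Alder: Thorn=7 ⇒ Thorn
NN route Fenby → Sutton → Pine → Ivy → Alder → Thorn → Fenby costs 96.
Optimal: Fenby → Sutton → Thorn → Alder → Ivy → Pine → Fenby costs 86 (by enumerating all 60 distinct tours).
Excess = 96 − 86 = 10.

The nearest-neighbour route is 10 m longer than optimal.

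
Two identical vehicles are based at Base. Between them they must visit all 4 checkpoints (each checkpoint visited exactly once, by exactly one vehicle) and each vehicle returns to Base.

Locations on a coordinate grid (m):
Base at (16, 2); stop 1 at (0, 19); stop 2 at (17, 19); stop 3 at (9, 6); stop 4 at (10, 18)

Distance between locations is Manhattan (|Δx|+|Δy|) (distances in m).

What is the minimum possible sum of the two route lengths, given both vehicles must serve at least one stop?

Minimum combined distance: 90 m.

Try each way of splitting the stops between the two vehicles (each non-empty) and, for each split, find the best tour for each vehicle:
  {stop 1} + {stop 2, stop 3, stop 4}: 66 + 50 = 116
  {stop 2} + {stop 1, stop 3, stop 4}: 36 + 66 = 102
  {stop 1, stop 2} + {stop 3, stop 4}: 68 + 46 = 114
  {stop 3} + {stop 1, stop 2, stop 4}: 22 + 68 = 90
  {stop 1, stop 3} + {stop 2, stop 4}: 66 + 48 = 114
  {stop 2, stop 3} + {stop 1, stop 4}: 50 + 66 = 116
  … (7 splits in total)
Best: vehicle 1 Base → stop 3 → Base = 22; vehicle 2 Base → stop 2 → stop 1 → stop 4 → Base = 68; combined 90.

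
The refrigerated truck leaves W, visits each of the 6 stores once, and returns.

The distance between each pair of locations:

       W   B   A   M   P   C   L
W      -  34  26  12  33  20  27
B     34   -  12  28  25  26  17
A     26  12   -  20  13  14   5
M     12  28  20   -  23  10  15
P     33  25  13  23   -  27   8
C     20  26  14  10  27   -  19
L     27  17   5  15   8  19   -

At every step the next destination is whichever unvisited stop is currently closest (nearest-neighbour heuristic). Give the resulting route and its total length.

W → [M:12 / C:20 / A:26 / L:27 / P:33 / B:34] → M (12)
M → [C:10 / L:15 / A:20 / P:23 / B:28] → C (10)
C → [A:14 / L:19 / B:26 / P:27] → A (14)
A → [L:5 / B:12 / P:13] → L (5)
L → [P:8 / B:17] → P (8)
P → [B:25] → B (25)
Return B→W: 34.
Total = 12 + 10 + 14 + 5 + 8 + 25 + 34 = 108.

Total distance 108 via the nearest-neighbour route W → M → C → A → L → P → B → W.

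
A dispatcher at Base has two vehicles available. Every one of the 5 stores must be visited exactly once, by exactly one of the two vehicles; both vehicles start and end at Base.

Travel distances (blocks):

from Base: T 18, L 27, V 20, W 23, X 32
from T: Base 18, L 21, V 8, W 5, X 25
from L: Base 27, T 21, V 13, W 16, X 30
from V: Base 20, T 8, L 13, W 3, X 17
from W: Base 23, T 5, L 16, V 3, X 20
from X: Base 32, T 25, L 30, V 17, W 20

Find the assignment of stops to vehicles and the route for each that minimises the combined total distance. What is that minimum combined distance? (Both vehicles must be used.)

Check every non-empty split of the stops between the two vehicles; for each half take its own optimal tour:
  {T} + {L, V, W, X}: 36 + 95 = 131
  {L} + {T, V, W, X}: 54 + 75 = 129
  {T, L} + {V, W, X}: 66 + 75 = 141
  {V} + {T, L, W, X}: 40 + 100 = 140
  {T, V} + {L, W, X}: 46 + 95 = 141
  {L, V} + {T, W, X}: 60 + 75 = 135
  … (15 splits in total)
Best: vehicle 1 Base → L → Base = 54; vehicle 2 Base → T → W → V → X → Base = 75; combined 129.

Minimum combined distance: 129 blocks.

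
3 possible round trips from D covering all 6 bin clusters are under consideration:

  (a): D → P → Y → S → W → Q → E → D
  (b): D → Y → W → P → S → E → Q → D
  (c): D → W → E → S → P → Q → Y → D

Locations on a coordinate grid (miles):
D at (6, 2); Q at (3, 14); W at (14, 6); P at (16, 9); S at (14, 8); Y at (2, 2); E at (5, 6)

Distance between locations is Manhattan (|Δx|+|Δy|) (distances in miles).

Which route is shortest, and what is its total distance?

(a): 17 + 21 + 18 + 2 + 19 + 10 + 5 = 92
(b): 4 + 16 + 5 + 3 + 11 + 10 + 15 = 64
(c): 12 + 9 + 11 + 3 + 18 + 13 + 4 = 70

Shortest is (b), total 64 miles.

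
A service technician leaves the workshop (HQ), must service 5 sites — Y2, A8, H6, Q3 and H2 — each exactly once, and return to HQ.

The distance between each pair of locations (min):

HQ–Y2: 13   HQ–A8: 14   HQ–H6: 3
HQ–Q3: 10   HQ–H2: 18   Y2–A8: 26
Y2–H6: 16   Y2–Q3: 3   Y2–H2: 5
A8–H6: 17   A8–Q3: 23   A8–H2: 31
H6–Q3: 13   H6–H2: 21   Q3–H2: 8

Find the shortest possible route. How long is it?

Shortest round trip = 69 min.

With 5 stops there are 5!/2 = 60 distinct round trips (a route and its reverse cost the same).
HQ→Y2→A8→H6→Q3→H2→HQ: 13+26+17+13+8+18 = 95
HQ→Y2→A8→H6→H2→Q3→HQ: 13+26+17+21+8+10 = 95
HQ→Y2→A8→Q3→H6→H2→HQ: 13+26+23+13+21+18 = 114
HQ→Y2→A8→Q3→H2→H6→HQ: 13+26+23+8+21+3 = 94
HQ→Y2→A8→H2→H6→Q3→HQ: 13+26+31+21+13+10 = 114
HQ→Y2→A8→H2→Q3→H6→HQ: 13+26+31+8+13+3 = 94
HQ→Y2→H6→A8→Q3→H2→HQ: 13+16+17+23+8+18 = 95
HQ→Y2→H6→A8→H2→Q3→HQ: 13+16+17+31+8+10 = 95
HQ→Y2→H6→Q3→A8→H2→HQ: 13+16+13+23+31+18 = 114
HQ→Y2→H6→Q3→H2→A8→HQ: 13+16+13+8+31+14 = 95
HQ→Y2→H6→H2→A8→Q3→HQ: 13+16+21+31+23+10 = 114
HQ→Y2→H6→H2→Q3→A8→HQ: 13+16+21+8+23+14 = 95
HQ→Y2→Q3→A8→H6→H2→HQ: 13+3+23+17+21+18 = 95
HQ→Y2→Q3→A8→H2→H6→HQ: 13+3+23+31+21+3 = 94
… (46 more)
HQ→Y2→H2→Q3→A8→H6→HQ: 13+5+8+23+17+3 = 69  ← best
The minimum is 69.
One optimal route: HQ → Y2 → H2 → Q3 → A8 → H6 → HQ (or its reverse).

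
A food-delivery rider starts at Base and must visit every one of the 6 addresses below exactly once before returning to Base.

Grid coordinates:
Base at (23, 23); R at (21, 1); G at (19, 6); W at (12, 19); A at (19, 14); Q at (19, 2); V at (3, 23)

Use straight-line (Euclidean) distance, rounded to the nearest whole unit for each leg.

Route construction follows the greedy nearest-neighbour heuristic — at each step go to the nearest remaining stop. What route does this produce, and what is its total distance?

From Base: distances to unvisited — A=10, W=12, G=17, V=20, Q=21, R=22. Nearest is A (10).
From A: distances to unvisited — G=8, W=9, Q=12, R=13, V=18. Nearest is G (8).
From G: distances to unvisited — Q=4, R=5, W=15, V=23. Nearest is Q (4).
From Q: distances to unvisited — R=2, W=18, V=26. Nearest is R (2).
From R: distances to unvisited — W=20, V=28. Nearest is W (20).
From W: distances to unvisited — V=10. Nearest is V (10).
Return V→Base: 20.
Total = 10 + 8 + 4 + 2 + 20 + 10 + 20 = 74.

Total distance 74 via the nearest-neighbour route Base → A → G → Q → R → W → V → Base.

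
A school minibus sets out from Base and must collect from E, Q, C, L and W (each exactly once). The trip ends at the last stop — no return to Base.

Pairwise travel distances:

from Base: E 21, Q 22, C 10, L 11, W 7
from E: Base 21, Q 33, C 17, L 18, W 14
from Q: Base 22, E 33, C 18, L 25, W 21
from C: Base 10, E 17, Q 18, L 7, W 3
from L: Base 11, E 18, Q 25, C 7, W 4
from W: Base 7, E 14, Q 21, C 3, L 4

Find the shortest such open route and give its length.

64 — the minimum one-way total.

There are 5! = 120 possible orderings.
Base → E → Q → C → L → W: 21+33+18+7+4 = 83
Base → E → Q → C → W → L: 21+33+18+3+4 = 79
Base → E → Q → L → C → W: 21+33+25+7+3 = 89
Base → E → Q → L → W → C: 21+33+25+4+3 = 86
Base → E → Q → W → C → L: 21+33+21+3+7 = 85
Base → E → Q → W → L → C: 21+33+21+4+7 = 86
Base → E → C → Q → L → W: 21+17+18+25+4 = 85
Base → E → C → Q → W → L: 21+17+18+21+4 = 81
Base → E → C → L → Q → W: 21+17+7+25+21 = 91
Base → E → C → L → W → Q: 21+17+7+4+21 = 70
Base → E → C → W → Q → L: 21+17+3+21+25 = 87
Base → E → C → W → L → Q: 21+17+3+4+25 = 70
Base → E → L → Q → C → W: 21+18+25+18+3 = 85
Base → E → L → Q → W → C: 21+18+25+21+3 = 88
… (106 more)
Base → E → L → W → C → Q: 21+18+4+3+18 = 64  ← best
The minimum is 64.
One shortest path: Base → E → L → W → C → Q.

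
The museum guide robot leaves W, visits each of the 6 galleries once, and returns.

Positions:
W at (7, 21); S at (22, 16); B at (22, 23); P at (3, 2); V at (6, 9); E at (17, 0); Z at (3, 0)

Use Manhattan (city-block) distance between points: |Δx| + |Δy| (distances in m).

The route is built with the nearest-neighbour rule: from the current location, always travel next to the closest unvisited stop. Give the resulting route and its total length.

From W: distances to unvisited — V=13, B=17, S=20, P=23, Z=25, E=31. Nearest is V (13).
From V: distances to unvisited — P=10, Z=12, E=20, S=23, B=30. Nearest is P (10).
From P: distances to unvisited — Z=2, E=16, S=33, B=40. Nearest is Z (2).
From Z: distances to unvisited — E=14, S=35, B=42. Nearest is E (14).
From E: distances to unvisited — S=21, B=28. Nearest is S (21).
From S: distances to unvisited — B=7. Nearest is B (7).
Return B→W: 17.
Total = 13 + 10 + 2 + 14 + 21 + 7 + 17 = 84.

84 m along W → V → P → Z → E → S → B → W.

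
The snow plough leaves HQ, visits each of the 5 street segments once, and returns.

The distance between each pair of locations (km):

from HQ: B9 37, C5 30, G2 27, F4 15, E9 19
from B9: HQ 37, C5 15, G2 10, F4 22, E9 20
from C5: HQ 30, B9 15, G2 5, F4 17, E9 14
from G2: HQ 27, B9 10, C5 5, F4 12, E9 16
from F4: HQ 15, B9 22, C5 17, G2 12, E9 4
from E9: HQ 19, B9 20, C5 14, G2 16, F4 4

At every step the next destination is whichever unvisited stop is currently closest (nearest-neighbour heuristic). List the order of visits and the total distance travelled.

From HQ: distances to unvisited — F4=15, E9=19, G2=27, C5=30, B9=37. Nearest is F4 (15).
From F4: distances to unvisited — E9=4, G2=12, C5=17, B9=22. Nearest is E9 (4).
From E9: distances to unvisited — C5=14, G2=16, B9=20. Nearest is C5 (14).
From C5: distances to unvisited — G2=5, B9=15. Nearest is G2 (5).
From G2: distances to unvisited — B9=10. Nearest is B9 (10).
Return B9→HQ: 37.
Total = 15 + 4 + 14 + 5 + 10 + 37 = 85.

85 km along HQ → F4 → E9 → C5 → G2 → B9 → HQ.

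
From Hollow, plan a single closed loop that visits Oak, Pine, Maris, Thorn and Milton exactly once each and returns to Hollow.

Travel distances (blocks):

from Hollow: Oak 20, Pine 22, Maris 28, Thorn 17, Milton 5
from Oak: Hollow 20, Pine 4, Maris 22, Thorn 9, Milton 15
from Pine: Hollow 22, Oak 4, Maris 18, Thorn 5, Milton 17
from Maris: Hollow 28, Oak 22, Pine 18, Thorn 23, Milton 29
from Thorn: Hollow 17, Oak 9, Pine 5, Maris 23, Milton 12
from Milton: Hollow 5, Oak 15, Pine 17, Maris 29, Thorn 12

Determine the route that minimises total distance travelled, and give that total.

76 blocks — the shortest possible round trip.

Hollow→Oak→Pine→Maris→Thorn→Milton→Hollow: 20+4+18+23+12+5 = 82
Hollow→Oak→Pine→Maris→Milton→Thorn→Hollow: 20+4+18+29+12+17 = 100
Hollow→Oak→Pine→Thorn→Maris→Milton→Hollow: 20+4+5+23+29+5 = 86
Hollow→Oak→Pine→Thorn→Milton→Maris→Hollow: 20+4+5+12+29+28 = 98
Hollow→Oak→Pine→Milton→Maris→Thorn→Hollow: 20+4+17+29+23+17 = 110
Hollow→Oak→Pine→Milton→Thorn→Maris→Hollow: 20+4+17+12+23+28 = 104
Hollow→Oak→Maris→Pine→Thorn→Milton→Hollow: 20+22+18+5+12+5 = 82
Hollow→Oak→Maris→Pine→Milton→Thorn→Hollow: 20+22+18+17+12+17 = 106
Hollow→Oak→Maris→Thorn→Pine→Milton→Hollow: 20+22+23+5+17+5 = 92
Hollow→Oak→Maris→Thorn→Milton→Pine→Hollow: 20+22+23+12+17+22 = 116
Hollow→Oak→Maris→Milton→Pine→Thorn→Hollow: 20+22+29+17+5+17 = 110
Hollow→Oak→Maris→Milton→Thorn→Pine→Hollow: 20+22+29+12+5+22 = 110
Hollow→Oak→Thorn→Pine→Maris→Milton→Hollow: 20+9+5+18+29+5 = 86
Hollow→Oak→Thorn→Pine→Milton→Maris→Hollow: 20+9+5+17+29+28 = 108
… (46 more)
Hollow→Maris→Oak→Pine→Thorn→Milton→Hollow: 28+22+4+5+12+5 = 76  ← best
The minimum is 76.
One optimal route: Hollow → Maris → Oak → Pine → Thorn → Milton → Hollow (or its reverse).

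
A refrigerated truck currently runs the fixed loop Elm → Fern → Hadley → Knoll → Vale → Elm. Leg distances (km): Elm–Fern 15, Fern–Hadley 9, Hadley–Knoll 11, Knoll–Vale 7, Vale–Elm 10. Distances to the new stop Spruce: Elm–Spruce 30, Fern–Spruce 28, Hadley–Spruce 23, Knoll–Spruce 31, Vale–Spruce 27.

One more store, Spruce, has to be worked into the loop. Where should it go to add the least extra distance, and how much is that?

Insertion cost between consecutive stops i–j is d(i,Spruce) + d(Spruce,j) − d(i,j):
  between Elm and Fern: 30 + 28 − 15 = 43
  between Fern and Hadley: 28 + 23 − 9 = 42
  between Hadley and Knoll: 23 + 31 − 11 = 43
  between Knoll and Vale: 31 + 27 − 7 = 51
  between Vale and Elm: 27 + 30 − 10 = 47
Cheapest insertion is between Fern and Hadley, adding 42.
New total = 52 + 42 = 94.

Minimum extra distance: 42 km, inserting Spruce between Fern and Hadley.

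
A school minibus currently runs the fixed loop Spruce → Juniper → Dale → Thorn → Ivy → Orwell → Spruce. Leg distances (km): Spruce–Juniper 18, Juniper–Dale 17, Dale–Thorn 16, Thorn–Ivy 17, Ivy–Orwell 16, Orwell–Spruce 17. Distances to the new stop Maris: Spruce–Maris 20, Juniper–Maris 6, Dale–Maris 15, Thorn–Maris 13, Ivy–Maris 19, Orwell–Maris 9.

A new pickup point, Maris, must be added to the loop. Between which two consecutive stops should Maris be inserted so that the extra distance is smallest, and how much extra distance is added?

Insertion cost between consecutive stops i–j is d(i,Maris) + d(Maris,j) − d(i,j):
  between Spruce and Juniper: 20 + 6 − 18 = 8
  between Juniper and Dale: 6 + 15 − 17 = 4
  between Dale and Thorn: 15 + 13 − 16 = 12
  between Thorn and Ivy: 13 + 19 − 17 = 15
  between Ivy and Orwell: 19 + 9 − 16 = 12
  between Orwell and Spruce: 9 + 20 − 17 = 12
Cheapest insertion is between Juniper and Dale, adding 4.
New total = 101 + 4 = 105.

Minimum extra distance: 4 km, inserting Maris between Juniper and Dale.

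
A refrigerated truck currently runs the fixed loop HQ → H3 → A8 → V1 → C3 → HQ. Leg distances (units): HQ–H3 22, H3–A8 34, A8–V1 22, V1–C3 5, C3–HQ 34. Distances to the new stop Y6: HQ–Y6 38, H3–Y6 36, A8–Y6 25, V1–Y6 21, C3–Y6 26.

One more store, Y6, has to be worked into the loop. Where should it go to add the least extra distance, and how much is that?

Insertion cost between consecutive stops i–j is d(i,Y6) + d(Y6,j) − d(i,j):
  between HQ and H3: 38 + 36 − 22 = 52
  between H3 and A8: 36 + 25 − 34 = 27
  between A8 and V1: 25 + 21 − 22 = 24
  between V1 and C3: 21 + 26 − 5 = 42
  between C3 and HQ: 26 + 38 − 34 = 30
Cheapest insertion is between A8 and V1, adding 24.
New total = 117 + 24 = 141.

+24 — insert Y6 between A8 and V1.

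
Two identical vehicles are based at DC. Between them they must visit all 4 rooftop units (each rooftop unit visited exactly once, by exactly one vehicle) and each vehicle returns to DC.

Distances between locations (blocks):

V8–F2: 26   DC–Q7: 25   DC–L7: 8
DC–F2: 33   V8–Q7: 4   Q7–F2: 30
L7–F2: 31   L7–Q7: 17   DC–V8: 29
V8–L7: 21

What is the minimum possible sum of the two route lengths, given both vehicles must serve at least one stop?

104 blocks — the smallest possible combined total.

Try each way of splitting the stops between the two vehicles (each non-empty) and, for each split, find the best tour for each vehicle:
  {V8} + {L7, Q7, F2}: 58 + 88 = 146
  {L7} + {V8, Q7, F2}: 16 + 88 = 104
  {V8, L7} + {Q7, F2}: 58 + 88 = 146
  {Q7} + {V8, L7, F2}: 50 + 88 = 138
  {V8, Q7} + {L7, F2}: 58 + 72 = 130
  {L7, Q7} + {V8, F2}: 50 + 88 = 138
  … (7 splits in total)
Best: vehicle 1 DC → L7 → DC = 16; vehicle 2 DC → Q7 → V8 → F2 → DC = 88; combined 104.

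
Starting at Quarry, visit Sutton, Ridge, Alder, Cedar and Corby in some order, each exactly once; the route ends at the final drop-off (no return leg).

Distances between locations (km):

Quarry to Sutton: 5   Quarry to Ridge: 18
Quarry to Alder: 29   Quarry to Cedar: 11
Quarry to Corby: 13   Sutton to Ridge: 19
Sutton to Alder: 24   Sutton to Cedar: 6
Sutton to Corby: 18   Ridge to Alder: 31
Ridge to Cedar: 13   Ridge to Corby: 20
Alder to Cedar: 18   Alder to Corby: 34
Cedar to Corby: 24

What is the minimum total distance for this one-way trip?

There are 5! = 120 possible orderings.
Quarry → Sutton → Ridge → Alder → Cedar → Corby: 5+19+31+18+24 = 97
Quarry → Sutton → Ridge → Alder → Corby → Cedar: 5+19+31+34+24 = 113
Quarry → Sutton → Ridge → Cedar → Alder → Corby: 5+19+13+18+34 = 89
Quarry → Sutton → Ridge → Cedar → Corby → Alder: 5+19+13+24+34 = 95
Quarry → Sutton → Ridge → Corby → Alder → Cedar: 5+19+20+34+18 = 96
Quarry → Sutton → Ridge → Corby → Cedar → Alder: 5+19+20+24+18 = 86
Quarry → Sutton → Alder → Ridge → Cedar → Corby: 5+24+31+13+24 = 97
Quarry → Sutton → Alder → Ridge → Corby → Cedar: 5+24+31+20+24 = 104
Quarry → Sutton → Alder → Cedar → Ridge → Corby: 5+24+18+13+20 = 80
Quarry → Sutton → Alder → Cedar → Corby → Ridge: 5+24+18+24+20 = 91
Quarry → Sutton → Alder → Corby → Ridge → Cedar: 5+24+34+20+13 = 96
Quarry → Sutton → Alder → Corby → Cedar → Ridge: 5+24+34+24+13 = 100
Quarry → Sutton → Cedar → Ridge → Alder → Corby: 5+6+13+31+34 = 89
Quarry → Sutton → Cedar → Ridge → Corby → Alder: 5+6+13+20+34 = 78
… (106 more)
Quarry → Sutton → Corby → Ridge → Cedar → Alder: 5+18+20+13+18 = 74  ← best
The minimum is 74.
One shortest path: Quarry → Sutton → Corby → Ridge → Cedar → Alder.

Shortest open route: 74 km.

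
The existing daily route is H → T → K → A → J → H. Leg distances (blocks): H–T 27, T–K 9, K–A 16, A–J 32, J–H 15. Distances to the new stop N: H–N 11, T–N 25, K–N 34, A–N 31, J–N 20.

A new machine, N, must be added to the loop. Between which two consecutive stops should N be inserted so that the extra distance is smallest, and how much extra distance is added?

Insertion cost between consecutive stops i–j is d(i,N) + d(N,j) − d(i,j):
  between H and T: 11 + 25 − 27 = 9
  between T and K: 25 + 34 − 9 = 50
  between K and A: 34 + 31 − 16 = 49
  between A and J: 31 + 20 − 32 = 19
  between J and H: 20 + 11 − 15 = 16
Cheapest insertion is between H and T, adding 9.
New total = 99 + 9 = 108.

Minimum extra distance: 9 blocks, inserting N between H and T.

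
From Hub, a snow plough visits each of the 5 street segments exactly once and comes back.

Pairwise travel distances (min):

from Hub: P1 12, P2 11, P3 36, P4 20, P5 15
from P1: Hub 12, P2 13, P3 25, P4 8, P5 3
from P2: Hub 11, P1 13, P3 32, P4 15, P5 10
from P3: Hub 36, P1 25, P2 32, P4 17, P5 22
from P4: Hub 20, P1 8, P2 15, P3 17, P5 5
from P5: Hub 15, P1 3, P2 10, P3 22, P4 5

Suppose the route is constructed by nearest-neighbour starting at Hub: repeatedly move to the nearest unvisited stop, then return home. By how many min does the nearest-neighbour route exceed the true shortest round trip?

The nearest-neighbour route is 5 min longer than optimal.

Hub: P2=11, P1=12, P5=15, P4=20, P3=36 ⇒ P2
P2: P5=10, P1=13, P4=15, P3=32 ⇒ P5
P5: P1=3, P4=5, P3=22 ⇒ P1
P1: P4=8, P3=25 ⇒ P4
P4: P3=17 ⇒ P3
NN route Hub → P2 → P5 → P1 → P4 → P3 → Hub costs 85.
Optimal: Hub → P1 → P3 → P4 → P5 → P2 → Hub costs 80 (by enumerating all 60 distinct tours).
Excess = 85 − 80 = 5.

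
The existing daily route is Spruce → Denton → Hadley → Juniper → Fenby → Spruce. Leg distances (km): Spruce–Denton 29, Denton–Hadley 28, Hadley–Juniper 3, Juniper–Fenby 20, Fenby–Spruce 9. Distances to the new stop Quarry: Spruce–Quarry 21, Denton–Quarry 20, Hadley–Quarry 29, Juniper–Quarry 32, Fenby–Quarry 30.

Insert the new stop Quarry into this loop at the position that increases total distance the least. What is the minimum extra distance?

Minimum extra distance: 12 km, inserting Quarry between Spruce and Denton.

Insertion cost between consecutive stops i–j is d(i,Quarry) + d(Quarry,j) − d(i,j):
  between Spruce and Denton: 21 + 20 − 29 = 12
  between Denton and Hadley: 20 + 29 − 28 = 21
  between Hadley and Juniper: 29 + 32 − 3 = 58
  between Juniper and Fenby: 32 + 30 − 20 = 42
  between Fenby and Spruce: 30 + 21 − 9 = 42
Cheapest insertion is between Spruce and Denton, adding 12.
New total = 89 + 12 = 101.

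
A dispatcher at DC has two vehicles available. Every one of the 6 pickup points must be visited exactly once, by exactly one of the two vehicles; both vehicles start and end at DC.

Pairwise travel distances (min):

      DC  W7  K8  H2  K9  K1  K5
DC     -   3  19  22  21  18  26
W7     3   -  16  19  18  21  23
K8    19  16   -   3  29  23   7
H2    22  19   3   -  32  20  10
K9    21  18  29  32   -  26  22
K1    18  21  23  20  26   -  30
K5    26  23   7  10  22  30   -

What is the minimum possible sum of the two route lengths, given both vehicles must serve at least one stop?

97 min — the smallest possible combined total.

There are 2^5 − 1 = 31 ways to divide the 6 stops into two non-empty groups. For each, the best each vehicle can do is its own shortest tour through its group:
  {W7} + {K8, H2, K9, K1, K5}: 6 + 91 = 97
  {K8} + {W7, H2, K9, K1, K5}: 38 + 91 = 129
  {W7, K8} + {H2, K9, K1, K5}: 38 + 91 = 129
  {H2} + {W7, K8, K9, K1, K5}: 44 + 91 = 135
  {W7, H2} + {K8, K9, K1, K5}: 44 + 91 = 135
  {K8, H2} + {W7, K9, K1, K5}: 44 + 91 = 135
  … (31 splits in total)
Best: vehicle 1 DC → W7 → DC = 6; vehicle 2 DC → K9 → K5 → K8 → H2 → K1 → DC = 91; combined 97.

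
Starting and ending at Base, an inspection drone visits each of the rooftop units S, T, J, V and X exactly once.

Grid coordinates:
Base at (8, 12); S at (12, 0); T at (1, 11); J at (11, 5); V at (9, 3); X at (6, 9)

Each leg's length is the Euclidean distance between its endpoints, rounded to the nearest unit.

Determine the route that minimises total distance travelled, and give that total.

Shortest round trip = 36.

With 5 stops there are 5!/2 = 60 distinct round trips (a route and its reverse cost the same).
Base - S - T - J - V - X - Base: 13+16+12+3+7+4 = 55
Base - S - T - J - X - V - Base: 13+16+12+6+7+9 = 63
Base - S - T - V - J - X - Base: 13+16+11+3+6+4 = 53
Base - S - T - V - X - J - Base: 13+16+11+7+6+8 = 61
Base - S - T - X - J - V - Base: 13+16+5+6+3+9 = 52
Base - S - T - X - V - J - Base: 13+16+5+7+3+8 = 52
Base - S - J - T - V - X - Base: 13+5+12+11+7+4 = 52
Base - S - J - T - X - V - Base: 13+5+12+5+7+9 = 51
Base - S - J - V - T - X - Base: 13+5+3+11+5+4 = 41
Base - S - J - V - X - T - Base: 13+5+3+7+5+7 = 40
Base - S - J - X - T - V - Base: 13+5+6+5+11+9 = 49
Base - S - J - X - V - T - Base: 13+5+6+7+11+7 = 49
Base - S - V - T - J - X - Base: 13+4+11+12+6+4 = 50
Base - S - V - T - X - J - Base: 13+4+11+5+6+8 = 47
… (46 more)
Base - T - X - J - S - V - Base: 7+5+6+5+4+9 = 36  ← best
The minimum is 36.
One optimal route: Base → T → X → J → S → V → Base (or its reverse).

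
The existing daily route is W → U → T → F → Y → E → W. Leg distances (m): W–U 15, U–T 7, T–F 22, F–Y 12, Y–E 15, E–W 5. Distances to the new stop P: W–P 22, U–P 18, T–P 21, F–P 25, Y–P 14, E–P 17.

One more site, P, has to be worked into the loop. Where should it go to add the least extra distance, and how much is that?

Adding 16 m by placing P on the Y–E leg.

Insertion cost between consecutive stops i–j is d(i,P) + d(P,j) − d(i,j):
  between W and U: 22 + 18 − 15 = 25
  between U and T: 18 + 21 − 7 = 32
  between T and F: 21 + 25 − 22 = 24
  between F and Y: 25 + 14 − 12 = 27
  between Y and E: 14 + 17 − 15 = 16
  between E and W: 17 + 22 − 5 = 34
Cheapest insertion is between Y and E, adding 16.
New total = 76 + 16 = 92.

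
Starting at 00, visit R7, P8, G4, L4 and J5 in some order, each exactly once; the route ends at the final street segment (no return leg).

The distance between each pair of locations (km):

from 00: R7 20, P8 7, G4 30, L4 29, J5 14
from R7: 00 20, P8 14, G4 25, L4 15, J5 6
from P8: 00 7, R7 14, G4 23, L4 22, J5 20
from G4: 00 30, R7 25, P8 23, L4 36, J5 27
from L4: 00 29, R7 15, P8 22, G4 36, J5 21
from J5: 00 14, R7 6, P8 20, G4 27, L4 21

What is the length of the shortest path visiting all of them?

There are 5! = 120 possible orderings.
00 → R7 → P8 → G4 → L4 → J5: 20+14+23+36+21 = 114
00 → R7 → P8 → G4 → J5 → L4: 20+14+23+27+21 = 105
00 → R7 → P8 → L4 → G4 → J5: 20+14+22+36+27 = 119
00 → R7 → P8 → L4 → J5 → G4: 20+14+22+21+27 = 104
00 → R7 → P8 → J5 → G4 → L4: 20+14+20+27+36 = 117
00 → R7 → P8 → J5 → L4 → G4: 20+14+20+21+36 = 111
00 → R7 → G4 → P8 → L4 → J5: 20+25+23+22+21 = 111
00 → R7 → G4 → P8 → J5 → L4: 20+25+23+20+21 = 109
00 → R7 → G4 → L4 → P8 → J5: 20+25+36+22+20 = 123
00 → R7 → G4 → L4 → J5 → P8: 20+25+36+21+20 = 122
00 → R7 → G4 → J5 → P8 → L4: 20+25+27+20+22 = 114
00 → R7 → G4 → J5 → L4 → P8: 20+25+27+21+22 = 115
00 → R7 → L4 → P8 → G4 → J5: 20+15+22+23+27 = 107
00 → R7 → L4 → P8 → J5 → G4: 20+15+22+20+27 = 104
… (106 more)
00 → P8 → L4 → R7 → J5 → G4: 7+22+15+6+27 = 77  ← best
The minimum is 77.
One shortest path: 00 → P8 → L4 → R7 → J5 → G4.

77 km — the minimum one-way total.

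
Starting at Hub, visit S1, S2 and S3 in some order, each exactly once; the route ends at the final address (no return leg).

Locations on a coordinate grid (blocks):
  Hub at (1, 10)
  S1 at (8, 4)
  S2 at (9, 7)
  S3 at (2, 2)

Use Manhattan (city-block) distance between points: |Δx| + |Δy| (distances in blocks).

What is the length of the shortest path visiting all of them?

There are 3! = 6 possible orderings.
Hub - S1 - S2 - S3: 13+4+12 = 29
Hub - S1 - S3 - S2: 13+8+12 = 33
Hub - S2 - S1 - S3: 11+4+8 = 23
Hub - S2 - S3 - S1: 11+12+8 = 31
Hub - S3 - S1 - S2: 9+8+4 = 21
Hub - S3 - S2 - S1: 9+12+4 = 25
The minimum is 21.
One shortest path: Hub → S3 → S1 → S2.

Minimum one-way distance = 21 blocks.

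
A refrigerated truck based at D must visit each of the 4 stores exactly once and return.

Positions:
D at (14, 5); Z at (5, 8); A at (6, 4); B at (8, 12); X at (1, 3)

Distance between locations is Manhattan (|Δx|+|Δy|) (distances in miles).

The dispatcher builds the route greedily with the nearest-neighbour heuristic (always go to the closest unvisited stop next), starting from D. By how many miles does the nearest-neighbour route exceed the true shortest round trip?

Excess over optimum: 8 miles.

From D: A=9, Z=12, B=13, X=15 → choose A (9).
From A: Z=5, X=6, B=10 → choose Z (5).
From Z: B=7, X=9 → choose B (7).
From B: X=16 → choose X (16).
NN route D → A → Z → B → X → D costs 52.
Optimal: D → A → X → Z → B → D costs 44 (by enumerating all 12 distinct tours).
Excess = 52 − 44 = 8.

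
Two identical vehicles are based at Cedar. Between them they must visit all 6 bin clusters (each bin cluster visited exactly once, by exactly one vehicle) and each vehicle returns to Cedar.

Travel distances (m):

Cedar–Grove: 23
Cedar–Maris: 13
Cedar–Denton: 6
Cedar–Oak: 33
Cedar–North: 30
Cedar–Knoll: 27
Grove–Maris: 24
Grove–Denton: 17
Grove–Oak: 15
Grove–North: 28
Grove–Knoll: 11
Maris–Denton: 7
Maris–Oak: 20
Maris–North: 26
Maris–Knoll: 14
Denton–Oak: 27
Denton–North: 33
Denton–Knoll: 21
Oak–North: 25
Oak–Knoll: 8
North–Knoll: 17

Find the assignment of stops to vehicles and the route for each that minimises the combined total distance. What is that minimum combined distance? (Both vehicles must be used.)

Check every non-empty split of the stops between the two vehicles; for each half take its own optimal tour:
  {Grove} + {Maris, Denton, Oak, North, Knoll}: 46 + 88 = 134
  {Maris} + {Grove, Denton, Oak, North, Knoll}: 26 + 93 = 119
  {Grove, Maris} + {Denton, Oak, North, Knoll}: 60 + 88 = 148
  {Denton} + {Grove, Maris, Oak, North, Knoll}: 12 + 102 = 114
  {Grove, Denton} + {Maris, Oak, North, Knoll}: 46 + 88 = 134
  {Maris, Denton} + {Grove, Oak, North, Knoll}: 26 + 93 = 119
  … (31 splits in total)
Best: vehicle 1 Cedar → Denton → Cedar = 12; vehicle 2 Cedar → Grove → Oak → Knoll → North → Maris → Cedar = 102; combined 114.

Minimum combined distance: 114 m.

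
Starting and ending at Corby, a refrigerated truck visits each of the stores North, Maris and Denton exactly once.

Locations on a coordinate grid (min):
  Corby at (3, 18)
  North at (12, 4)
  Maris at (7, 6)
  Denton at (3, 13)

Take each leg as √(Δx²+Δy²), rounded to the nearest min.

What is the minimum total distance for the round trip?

There are 3 distinct closed tours to check (reversals are equivalent).
Corby → North → Maris → Denton → Corby: 17+5+8+5 = 35
Corby → North → Denton → Maris → Corby: 17+13+8+13 = 51
Corby → Maris → North → Denton → Corby: 13+5+13+5 = 36
The minimum is 35.
One optimal route: Corby → North → Maris → Denton → Corby (or its reverse).

Shortest round trip = 35 min.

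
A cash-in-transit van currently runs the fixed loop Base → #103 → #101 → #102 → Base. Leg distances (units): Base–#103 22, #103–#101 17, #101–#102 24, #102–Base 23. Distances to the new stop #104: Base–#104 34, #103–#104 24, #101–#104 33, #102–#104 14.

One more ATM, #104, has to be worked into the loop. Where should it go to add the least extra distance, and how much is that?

Adding 23 by placing #104 on the #101–#102 leg.

Insertion cost between consecutive stops i–j is d(i,#104) + d(#104,j) − d(i,j):
  between Base and #103: 34 + 24 − 22 = 36
  between #103 and #101: 24 + 33 − 17 = 40
  between #101 and #102: 33 + 14 − 24 = 23
  between #102 and Base: 14 + 34 − 23 = 25
Cheapest insertion is between #101 and #102, adding 23.
New total = 86 + 23 = 109.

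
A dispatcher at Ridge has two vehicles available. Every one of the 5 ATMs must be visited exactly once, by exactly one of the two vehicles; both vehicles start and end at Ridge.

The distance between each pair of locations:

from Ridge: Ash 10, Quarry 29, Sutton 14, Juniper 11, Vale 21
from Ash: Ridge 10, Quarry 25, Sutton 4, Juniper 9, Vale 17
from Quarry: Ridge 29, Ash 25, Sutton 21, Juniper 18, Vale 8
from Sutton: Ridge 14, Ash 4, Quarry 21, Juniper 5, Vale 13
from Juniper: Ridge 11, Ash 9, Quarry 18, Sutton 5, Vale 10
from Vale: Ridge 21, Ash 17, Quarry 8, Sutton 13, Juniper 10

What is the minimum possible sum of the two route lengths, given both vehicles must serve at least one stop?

There are 2^4 − 1 = 15 ways to divide the 5 stops into two non-empty groups. For each, the best each vehicle can do is its own shortest tour through its group:
  {Ash} + {Quarry, Sutton, Juniper, Vale}: 20 + 64 = 84
  {Quarry} + {Ash, Sutton, Juniper, Vale}: 58 + 48 = 106
  {Ash, Quarry} + {Sutton, Juniper, Vale}: 64 + 48 = 112
  {Sutton} + {Ash, Quarry, Juniper, Vale}: 28 + 64 = 92
  {Ash, Sutton} + {Quarry, Juniper, Vale}: 28 + 58 = 86
  {Quarry, Sutton} + {Ash, Juniper, Vale}: 64 + 48 = 112
  … (15 splits in total)
Best: vehicle 1 Ridge → Ash → Ridge = 20; vehicle 2 Ridge → Sutton → Quarry → Vale → Juniper → Ridge = 64; combined 84.

84 — the smallest possible combined total.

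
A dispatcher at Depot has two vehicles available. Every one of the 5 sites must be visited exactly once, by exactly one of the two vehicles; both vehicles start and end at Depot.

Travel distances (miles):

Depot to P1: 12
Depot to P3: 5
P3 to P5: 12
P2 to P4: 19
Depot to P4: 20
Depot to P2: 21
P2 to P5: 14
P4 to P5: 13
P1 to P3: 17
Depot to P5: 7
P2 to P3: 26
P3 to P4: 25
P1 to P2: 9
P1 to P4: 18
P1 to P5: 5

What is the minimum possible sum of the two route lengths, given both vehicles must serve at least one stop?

There are 2^4 − 1 = 15 ways to divide the 5 stops into two non-empty groups. For each, the best each vehicle can do is its own shortest tour through its group:
  {P1} + {P2, P3, P4, P5}: 24 + 70 = 94
  {P2} + {P1, P3, P4, P5}: 42 + 60 = 102
  {P1, P2} + {P3, P4, P5}: 42 + 50 = 92
  {P3} + {P1, P2, P4, P5}: 10 + 60 = 70
  {P1, P3} + {P2, P4, P5}: 34 + 60 = 94
  {P2, P3} + {P1, P4, P5}: 52 + 50 = 102
  … (15 splits in total)
Best: vehicle 1 Depot → P3 → Depot = 10; vehicle 2 Depot → P1 → P2 → P4 → P5 → Depot = 60; combined 70.

Minimum combined distance: 70 miles.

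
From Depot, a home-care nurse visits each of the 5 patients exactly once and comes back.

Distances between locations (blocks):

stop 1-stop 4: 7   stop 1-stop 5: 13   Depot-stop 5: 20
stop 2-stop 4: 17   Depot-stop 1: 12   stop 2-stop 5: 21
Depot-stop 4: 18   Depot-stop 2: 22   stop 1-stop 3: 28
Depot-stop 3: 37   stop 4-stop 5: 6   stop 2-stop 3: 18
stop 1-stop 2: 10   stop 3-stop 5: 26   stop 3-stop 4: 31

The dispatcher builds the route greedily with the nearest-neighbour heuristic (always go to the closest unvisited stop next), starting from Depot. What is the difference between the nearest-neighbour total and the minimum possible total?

Depot: stop 1=12, stop 4=18, stop 5=20, stop 2=22, stop 3=37 ⇒ stop 1
stop 1: stop 4=7, stop 2=10, stop 5=13, stop 3=28 ⇒ stop 4
stop 4: stop 5=6, stop 2=17, stop 3=31 ⇒ stop 5
stop 5: stop 2=21, stop 3=26 ⇒ stop 2
stop 2: stop 3=18 ⇒ stop 3
NN route Depot → stop 1 → stop 4 → stop 5 → stop 2 → stop 3 → Depot costs 101.
Optimal: Depot → stop 1 → stop 2 → stop 3 → stop 5 → stop 4 → Depot costs 90 (by enumerating all 60 distinct tours).
Excess = 101 − 90 = 11.

11 blocks longer than the optimal tour.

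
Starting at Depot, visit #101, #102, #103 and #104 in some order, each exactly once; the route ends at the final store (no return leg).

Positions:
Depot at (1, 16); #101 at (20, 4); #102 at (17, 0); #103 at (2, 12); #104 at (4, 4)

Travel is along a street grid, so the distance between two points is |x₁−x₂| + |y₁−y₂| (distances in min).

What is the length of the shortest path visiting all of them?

Shortest open route: 38 min.

There are 4! = 24 possible orderings.
Depot→#101→#102→#103→#104: 31+7+27+10 = 75
Depot→#101→#102→#104→#103: 31+7+17+10 = 65
Depot→#101→#103→#102→#104: 31+26+27+17 = 101
Depot→#101→#103→#104→#102: 31+26+10+17 = 84
Depot→#101→#104→#102→#103: 31+16+17+27 = 91
Depot→#101→#104→#103→#102: 31+16+10+27 = 84
Depot→#102→#101→#103→#104: 32+7+26+10 = 75
Depot→#102→#101→#104→#103: 32+7+16+10 = 65
Depot→#102→#103→#101→#104: 32+27+26+16 = 101
Depot→#102→#103→#104→#101: 32+27+10+16 = 85
Depot→#102→#104→#101→#103: 32+17+16+26 = 91
Depot→#102→#104→#103→#101: 32+17+10+26 = 85
Depot→#103→#101→#102→#104: 5+26+7+17 = 55
Depot→#103→#101→#104→#102: 5+26+16+17 = 64
… (10 more)
Depot→#103→#104→#101→#102: 5+10+16+7 = 38  ← best
The minimum is 38.
One shortest path: Depot → #103 → #104 → #101 → #102.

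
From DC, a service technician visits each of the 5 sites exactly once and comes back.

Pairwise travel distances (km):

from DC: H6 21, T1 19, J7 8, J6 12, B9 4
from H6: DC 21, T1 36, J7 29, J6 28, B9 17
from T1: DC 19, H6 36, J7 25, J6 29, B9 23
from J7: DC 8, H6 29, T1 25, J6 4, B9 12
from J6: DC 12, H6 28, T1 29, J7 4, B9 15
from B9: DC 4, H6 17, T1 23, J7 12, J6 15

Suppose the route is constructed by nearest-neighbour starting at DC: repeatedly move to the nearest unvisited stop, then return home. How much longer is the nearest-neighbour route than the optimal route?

From DC: B9=4, J7=8, J6=12, T1=19, H6=21 → choose B9 (4).
From B9: J7=12, J6=15, H6=17, T1=23 → choose J7 (12).
From J7: J6=4, T1=25, H6=29 → choose J6 (4).
From J6: H6=28, T1=29 → choose H6 (28).
From H6: T1=36 → choose T1 (36).
NN route DC → B9 → J7 → J6 → H6 → T1 → DC costs 103.
Optimal: DC → T1 → J7 → J6 → H6 → B9 → DC costs 97 (by enumerating all 60 distinct tours).
Excess = 103 − 97 = 6.

Excess over optimum: 6 km.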